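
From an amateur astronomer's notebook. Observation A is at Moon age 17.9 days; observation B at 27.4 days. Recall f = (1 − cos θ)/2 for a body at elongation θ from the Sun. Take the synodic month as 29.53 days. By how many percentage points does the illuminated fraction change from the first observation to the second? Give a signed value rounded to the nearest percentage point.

First observation: θ = 360°·17.9/29.53 = 218.2°, so f = 0.893.
Second observation: θ = 334.0°, f = 0.050.
Δf = 0.050 − 0.893 = -0.842, i.e. -84 pp.

-84 pp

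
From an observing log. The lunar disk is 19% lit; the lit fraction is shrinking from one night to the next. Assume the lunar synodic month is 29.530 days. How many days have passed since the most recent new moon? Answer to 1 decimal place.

From f = (1 − cos θ)/2: cos θ = 1 − 2×0.19 = 0.620; arccos → 51.7°.
Since the Moon is past full (waning), take the reflex angle: θ = 360° − 51.7° = 308.3°.
That fraction of the synodic month is 308.3/360 × 29.530 d ≈ 25.29 d.

25.3 days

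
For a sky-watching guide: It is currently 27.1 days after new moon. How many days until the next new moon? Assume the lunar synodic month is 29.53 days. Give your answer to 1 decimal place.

One full lunation from the last new moon is 29.53 d; remaining = 29.53 − 27.1 = 2.430 d.

2.4 days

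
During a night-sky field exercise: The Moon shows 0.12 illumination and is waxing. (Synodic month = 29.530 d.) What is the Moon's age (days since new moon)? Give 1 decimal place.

3.3 days

Invert f = (1 − cos θ)/2 to get cos θ = 1 − 2(0.12) = 0.760, hence θ₀ = arccos 0.760 = 40.5°.
The Moon is waxing (0°–180°), so θ = 40.5° directly.
That fraction of the synodic month is 40.5/360 × 29.530 d ≈ 3.33 d.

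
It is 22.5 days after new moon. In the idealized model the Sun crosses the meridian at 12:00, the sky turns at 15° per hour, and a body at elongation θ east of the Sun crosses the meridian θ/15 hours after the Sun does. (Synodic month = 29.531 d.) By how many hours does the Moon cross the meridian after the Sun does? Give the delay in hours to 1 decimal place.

18.3 h

Elongation θ = 360° × 22.5/29.531 ≈ 274.3°.
At 15° of sky rotation per hour, 274.3° corresponds to a 18.29 h lag.
So the Moon crosses the meridian 18.29 h after the Sun.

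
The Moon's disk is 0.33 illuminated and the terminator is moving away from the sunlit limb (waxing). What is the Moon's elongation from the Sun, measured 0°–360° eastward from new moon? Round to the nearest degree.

70°

cos θ = 1 − 2f = 0.340, giving a principal value of 70.1°.
Before full moon the principal value applies: θ = 70.1°.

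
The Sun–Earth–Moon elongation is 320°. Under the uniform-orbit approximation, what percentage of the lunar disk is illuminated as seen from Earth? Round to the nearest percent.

12%

Half-versine of 320°: (1 − 0.766)/2 = 0.117, i.e. 12%.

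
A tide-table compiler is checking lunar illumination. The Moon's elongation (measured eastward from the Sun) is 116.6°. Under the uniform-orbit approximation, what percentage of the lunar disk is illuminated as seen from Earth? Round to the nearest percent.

72%

cos 116.6° = (-0.448), so f = (1 − (-0.448))/2 = 0.724, i.e. 72%.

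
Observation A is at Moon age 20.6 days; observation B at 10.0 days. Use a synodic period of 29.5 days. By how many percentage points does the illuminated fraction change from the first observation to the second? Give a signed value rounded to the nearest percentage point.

θ₁ = 360° × 20.6/29.5 = 251.4°, f₁ = (1 − cos θ₁)/2 = 0.660.
θ₂ = 360° × 10.0/29.5 = 122.0°, f₂ = (1 − cos θ₂)/2 = 0.765.
Change = f₂ − f₁ = +0.106 → +11 percentage points.

+11 percentage points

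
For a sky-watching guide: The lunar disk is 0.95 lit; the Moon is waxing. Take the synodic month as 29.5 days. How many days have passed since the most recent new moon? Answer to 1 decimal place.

12.6 days

cos θ = 1 − 2f = -0.900, giving a principal value of 154.2°.
Before full moon the principal value applies: θ = 154.2°.
At 360°/29.5 d per day, 154.2° corresponds to 12.63 days.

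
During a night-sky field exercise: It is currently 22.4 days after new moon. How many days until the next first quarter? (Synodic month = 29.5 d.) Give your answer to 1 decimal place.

14.5 days

First quarter occurs at elongation 90°, i.e. at age 29.5 × 90/360 = 7.375 d.
Already past this cycle's first quarter; the next is at 7.375 + 29.5 = 36.875 d, so 36.875 − 22.4 = 14.475 days.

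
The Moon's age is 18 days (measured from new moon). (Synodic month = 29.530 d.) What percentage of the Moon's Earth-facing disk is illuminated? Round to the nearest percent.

89%

Phase angle: θ = 360°·(18 d)/(29.530 d) = 219.4°.
Illuminated fraction = (1 − cos 219.4°)/2 = (1 − (-0.772))/2 ≈ 0.886, so 89%.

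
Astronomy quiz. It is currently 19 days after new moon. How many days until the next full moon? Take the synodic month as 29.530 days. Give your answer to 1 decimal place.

25.3 days

Full moon is 0.5 of the way through the cycle: age 0.5 × 29.530 = 14.765 d.
Already past this cycle's full moon; the next is at 14.765 + 29.530 = 44.295 d, so 44.295 − 19 = 25.295 days.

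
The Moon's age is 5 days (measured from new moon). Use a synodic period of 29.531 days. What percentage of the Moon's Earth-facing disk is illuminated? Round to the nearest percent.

26%

Phase angle: θ = 360°·(5 d)/(29.531 d) = 61.0°.
With cos θ = 0.486, the lit fraction is (1 − 0.486)/2 ≈ 0.257, so 26%.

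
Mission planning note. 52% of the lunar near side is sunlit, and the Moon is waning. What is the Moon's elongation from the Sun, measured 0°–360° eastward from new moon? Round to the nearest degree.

Invert f = (1 − cos θ)/2 to get cos θ = 1 − 2(0.52) = -0.040, hence θ₀ = arccos -0.040 = 92.3°.
A waning Moon lies in 180°–360°, so θ = 360° − 92.3° = 267.7°.

268°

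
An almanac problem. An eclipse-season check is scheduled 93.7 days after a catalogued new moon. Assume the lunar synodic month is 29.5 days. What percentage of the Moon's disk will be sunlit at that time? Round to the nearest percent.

28%

93.7/29.5 = 3.176 lunations, so 3 complete cycles and 5.20 d into the next.
The Moon has covered 5.20/29.5 of its cycle, so θ ≈ 360° × 5.20/29.5 = 63.5°.
cos 63.5° = 0.447, so f = (1 − 0.447)/2 = 0.277, so 28%.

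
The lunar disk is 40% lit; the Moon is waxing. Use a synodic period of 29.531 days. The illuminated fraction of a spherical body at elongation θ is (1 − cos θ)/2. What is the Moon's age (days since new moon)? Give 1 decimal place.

6.4 days

cos θ = 1 − 2f = 0.200, giving a principal value of 78.5°.
The Moon is waxing (0°–180°), so θ = 78.5° directly.
Age = 29.531 × 78.5°/360° ≈ 6.44 days.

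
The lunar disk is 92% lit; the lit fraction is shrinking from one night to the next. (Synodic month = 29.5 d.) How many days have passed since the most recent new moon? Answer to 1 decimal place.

cos θ = 1 − 2f = -0.840, giving a principal value of 147.1°.
A waning Moon lies in 180°–360°, so θ = 360° − 147.1° = 212.9°.
At 360°/29.5 d per day, 212.9° corresponds to 17.44 days.

17.4 days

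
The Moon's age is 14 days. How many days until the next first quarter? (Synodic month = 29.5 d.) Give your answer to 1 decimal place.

22.9 days

First quarter occurs at elongation 90°, i.e. at age 29.5 × 90/360 = 7.375 d.
Already past this cycle's first quarter; the next is at 7.375 + 29.5 = 36.875 d, so 36.875 − 14 = 22.875 days.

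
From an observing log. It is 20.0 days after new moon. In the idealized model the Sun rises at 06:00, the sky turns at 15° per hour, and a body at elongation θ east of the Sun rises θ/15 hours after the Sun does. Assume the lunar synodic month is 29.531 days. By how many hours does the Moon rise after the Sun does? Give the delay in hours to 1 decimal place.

Elongation θ = 360° × 20.0/29.531 ≈ 243.8°.
The Moon trails the Sun by θ/15 = 243.8/15 ≈ 16.25 hours.
So the Moon rises 16.25 h after the Sun.

16.3 h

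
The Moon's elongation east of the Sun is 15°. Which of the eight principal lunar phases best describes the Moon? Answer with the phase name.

15° lies in the new moon sector of the 8-phase cycle.

new moon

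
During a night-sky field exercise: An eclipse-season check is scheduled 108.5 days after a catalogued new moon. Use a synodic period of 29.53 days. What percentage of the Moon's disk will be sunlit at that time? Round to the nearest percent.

108.5/29.53 = 3.674 lunations, so 3 complete cycles and 19.91 d into the next.
Phase angle: θ = 360°·(19.91 d)/(29.53 d) = 242.7°.
cos 242.7° = (-0.458), so f = (1 − (-0.458))/2 = 0.729, so 73%.

73%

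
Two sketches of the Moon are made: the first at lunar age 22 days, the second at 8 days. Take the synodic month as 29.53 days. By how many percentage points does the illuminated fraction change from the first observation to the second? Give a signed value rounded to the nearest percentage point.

+5 percentage points

First observation: θ = 360°·22/29.53 = 268.2°, so f = 0.516.
Second observation: θ = 97.5°, f = 0.566.
Δf = 0.566 − 0.516 = +0.050, i.e. +5 pp.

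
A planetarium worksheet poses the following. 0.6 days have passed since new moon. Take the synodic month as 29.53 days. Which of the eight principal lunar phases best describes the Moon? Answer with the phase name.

θ ≈ 360° × 0.6/29.53 = 7°, which falls in the new moon sector.

new moon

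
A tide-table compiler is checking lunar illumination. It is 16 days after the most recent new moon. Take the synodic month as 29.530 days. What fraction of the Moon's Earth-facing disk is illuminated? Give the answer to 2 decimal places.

Elongation θ = 360° × 16/29.530 ≈ 195.1°.
Illuminated fraction = (1 − cos 195.1°)/2 = (1 − (-0.966))/2 ≈ 0.983.

0.98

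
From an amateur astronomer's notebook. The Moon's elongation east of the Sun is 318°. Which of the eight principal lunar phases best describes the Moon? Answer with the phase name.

waning crescent

318° lies in the waning crescent sector of the 8-phase cycle.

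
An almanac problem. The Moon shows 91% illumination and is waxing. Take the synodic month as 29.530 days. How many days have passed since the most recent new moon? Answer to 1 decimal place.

Invert f = (1 − cos θ)/2 to get cos θ = 1 − 2(0.91) = -0.820, hence θ₀ = arccos -0.820 = 145.1°.
Waxing ⇒ before full, so θ = 145.1°.
At 360°/29.530 d per day, 145.1° corresponds to 11.90 days.

11.9 days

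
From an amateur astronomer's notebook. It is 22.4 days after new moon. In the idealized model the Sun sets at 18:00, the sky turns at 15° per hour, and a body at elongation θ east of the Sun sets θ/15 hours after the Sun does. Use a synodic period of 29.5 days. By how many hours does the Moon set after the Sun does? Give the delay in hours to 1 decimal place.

Elongation θ = 360° × 22.4/29.5 ≈ 273.4°.
At 15° of sky rotation per hour, 273.4° corresponds to a 18.22 h lag.
So the Moon sets 18.22 h after the Sun.

18.2 h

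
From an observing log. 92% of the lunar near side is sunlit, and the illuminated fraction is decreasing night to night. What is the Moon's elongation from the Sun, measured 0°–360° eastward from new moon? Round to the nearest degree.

213°

From f = (1 − cos θ)/2: cos θ = 1 − 2×0.92 = -0.840; arccos → 147.1°.
Waning ⇒ past full, so θ = 360° − 147.1° = 212.9°.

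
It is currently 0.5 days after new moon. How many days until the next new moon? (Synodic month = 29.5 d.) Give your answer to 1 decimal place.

One full lunation from the last new moon is 29.5 d; remaining = 29.5 − 0.5 = 29.000 d.

29.0 days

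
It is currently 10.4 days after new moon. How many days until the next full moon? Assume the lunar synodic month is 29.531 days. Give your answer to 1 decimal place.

4.4 days

Full moon is 0.5 of the way through the cycle: age 0.5 × 29.531 = 14.765 d.
So 4.365 days remain (14.765 − 10.4).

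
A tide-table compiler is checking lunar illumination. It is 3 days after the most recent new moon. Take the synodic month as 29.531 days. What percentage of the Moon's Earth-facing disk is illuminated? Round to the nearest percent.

Elongation θ = 360° × 3/29.531 ≈ 36.6°.
With cos θ = 0.803, the lit fraction is (1 − 0.803)/2 ≈ 0.098, so 10%.

10%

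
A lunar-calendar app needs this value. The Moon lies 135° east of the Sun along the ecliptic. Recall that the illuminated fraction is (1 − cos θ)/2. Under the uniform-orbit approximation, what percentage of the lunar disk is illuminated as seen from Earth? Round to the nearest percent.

f = (1 − cos 135°)/2 = (1 − (-0.707))/2 ≈ 0.854, i.e. 85%.

85%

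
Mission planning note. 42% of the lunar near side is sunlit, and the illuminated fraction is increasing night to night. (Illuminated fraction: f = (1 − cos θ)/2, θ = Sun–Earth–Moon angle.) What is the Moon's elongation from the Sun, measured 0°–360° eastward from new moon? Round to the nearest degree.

81°

Invert f = (1 − cos θ)/2 to get cos θ = 1 − 2(0.42) = 0.160, hence θ₀ = arccos 0.160 = 80.8°.
Before full moon the principal value applies: θ = 80.8°.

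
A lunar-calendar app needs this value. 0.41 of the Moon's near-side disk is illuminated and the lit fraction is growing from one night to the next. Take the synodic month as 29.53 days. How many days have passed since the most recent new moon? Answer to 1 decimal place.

From f = (1 − cos θ)/2: cos θ = 1 − 2×0.41 = 0.180; arccos → 79.6°.
Waxing ⇒ before full, so θ = 79.6°.
Age = 29.53 × 79.6°/360° ≈ 6.53 days.

6.5 days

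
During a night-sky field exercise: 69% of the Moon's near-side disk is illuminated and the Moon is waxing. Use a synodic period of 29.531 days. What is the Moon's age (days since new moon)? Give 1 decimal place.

9.2 days

Invert f = (1 − cos θ)/2 to get cos θ = 1 − 2(0.69) = -0.380, hence θ₀ = arccos -0.380 = 112.3°.
The Moon is waxing (0°–180°), so θ = 112.3° directly.
That fraction of the synodic month is 112.3/360 × 29.531 d ≈ 9.21 d.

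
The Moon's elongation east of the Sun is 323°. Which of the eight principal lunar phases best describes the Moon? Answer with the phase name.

waning crescent

323° lies in the waning crescent sector of the 8-phase cycle.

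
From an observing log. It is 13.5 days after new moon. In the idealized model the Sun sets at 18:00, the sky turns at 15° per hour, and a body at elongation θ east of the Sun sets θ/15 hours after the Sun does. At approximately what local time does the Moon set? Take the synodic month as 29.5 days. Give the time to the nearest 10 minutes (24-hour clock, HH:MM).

Elongation θ = 360° × 13.5/29.5 ≈ 164.7°.
At 15° of sky rotation per hour, 164.7° corresponds to a 10.98 h lag.
18:00 + 10.983 h ≈ 04:59 → 05:00 to the nearest ten minutes.

05:00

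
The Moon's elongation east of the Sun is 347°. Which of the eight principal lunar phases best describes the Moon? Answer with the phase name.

347° lies in the new moon sector of the 8-phase cycle.

new moon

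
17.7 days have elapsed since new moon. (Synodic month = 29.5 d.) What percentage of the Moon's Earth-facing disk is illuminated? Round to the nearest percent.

90%

Elongation θ = 360° × 17.7/29.5 ≈ 216.0°.
cos 216.0° = (-0.809), so f = (1 − (-0.809))/2 = 0.905, so 90%.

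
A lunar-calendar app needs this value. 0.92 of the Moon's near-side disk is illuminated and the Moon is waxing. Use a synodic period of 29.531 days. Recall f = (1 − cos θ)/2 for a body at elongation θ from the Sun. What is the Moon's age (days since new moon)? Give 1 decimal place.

Invert f = (1 − cos θ)/2 to get cos θ = 1 − 2(0.92) = -0.840, hence θ₀ = arccos -0.840 = 147.1°.
Waxing ⇒ before full, so θ = 147.1°.
At 360°/29.531 d per day, 147.1° corresponds to 12.07 days.

12.1 days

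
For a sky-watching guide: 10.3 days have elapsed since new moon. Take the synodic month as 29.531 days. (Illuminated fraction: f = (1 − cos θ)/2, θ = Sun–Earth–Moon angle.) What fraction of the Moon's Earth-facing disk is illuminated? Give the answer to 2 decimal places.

Elongation θ = 360° × 10.3/29.531 ≈ 125.6°.
Illuminated fraction = (1 − cos 125.6°)/2 = (1 − (-0.582))/2 ≈ 0.791.

0.79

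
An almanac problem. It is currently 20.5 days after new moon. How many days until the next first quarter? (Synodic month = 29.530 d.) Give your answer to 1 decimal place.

First quarter occurs at elongation 90°, i.e. at age 29.530 × 90/360 = 7.383 d.
Already past this cycle's first quarter; the next is at 7.383 + 29.530 = 36.913 d, so 36.913 − 20.5 = 16.413 days.

16.4 days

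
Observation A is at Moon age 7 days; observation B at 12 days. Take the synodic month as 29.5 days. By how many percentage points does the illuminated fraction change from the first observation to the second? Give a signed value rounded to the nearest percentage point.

First observation: θ = 360°·7/29.5 = 85.4°, so f = 0.460.
Second observation: θ = 146.4°, f = 0.917.
Δf = 0.917 − 0.460 = +0.457, i.e. +46 pp.

+46 pp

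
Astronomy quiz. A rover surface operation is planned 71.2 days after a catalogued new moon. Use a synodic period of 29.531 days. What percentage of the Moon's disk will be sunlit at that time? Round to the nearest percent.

92%

Reduce mod P: 71.2 − 2×29.531 = 12.14 d into the current lunation.
The Moon has covered 12.14/29.531 of its cycle, so θ ≈ 360° × 12.14/29.531 = 148.0°.
With cos θ = (-0.848), the lit fraction is (1 − (-0.848))/2 ≈ 0.924, so 92%.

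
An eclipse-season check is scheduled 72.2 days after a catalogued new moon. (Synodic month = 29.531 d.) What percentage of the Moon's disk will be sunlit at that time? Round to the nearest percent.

72.2/29.531 = 2.445 lunations, so 2 complete cycles and 13.14 d into the next.
Elongation θ = 360° × 13.14/29.531 ≈ 160.2°.
With cos θ = (-0.941), the lit fraction is (1 − (-0.941))/2 ≈ 0.970, so 97%.

97%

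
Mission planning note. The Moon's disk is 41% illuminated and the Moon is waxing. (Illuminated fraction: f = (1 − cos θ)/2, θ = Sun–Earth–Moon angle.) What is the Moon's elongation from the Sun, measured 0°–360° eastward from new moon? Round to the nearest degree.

Invert f = (1 − cos θ)/2 to get cos θ = 1 − 2(0.41) = 0.180, hence θ₀ = arccos 0.180 = 79.6°.
The Moon is waxing (0°–180°), so θ = 79.6° directly.

80°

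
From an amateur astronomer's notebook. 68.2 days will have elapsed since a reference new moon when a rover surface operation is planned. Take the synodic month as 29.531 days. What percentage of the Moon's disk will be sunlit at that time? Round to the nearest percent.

68%

Reduce mod P: 68.2 − 2×29.531 = 9.14 d into the current lunation.
Phase angle: θ = 360°·(9.14 d)/(29.531 d) = 111.4°.
With cos θ = (-0.365), the lit fraction is (1 − (-0.365))/2 ≈ 0.682, so 68%.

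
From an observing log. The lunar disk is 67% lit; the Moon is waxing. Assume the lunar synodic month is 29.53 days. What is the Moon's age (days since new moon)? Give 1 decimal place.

cos θ = 1 − 2f = -0.340, giving a principal value of 109.9°.
Before full moon the principal value applies: θ = 109.9°.
Age = 29.53 × 109.9°/360° ≈ 9.01 days.

9.0 days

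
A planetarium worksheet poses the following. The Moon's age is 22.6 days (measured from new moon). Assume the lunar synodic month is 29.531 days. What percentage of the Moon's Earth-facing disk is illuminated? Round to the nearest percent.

45%

Elongation θ = 360° × 22.6/29.531 ≈ 275.5°.
With cos θ = 0.096, the lit fraction is (1 − 0.096)/2 ≈ 0.452, so 45%.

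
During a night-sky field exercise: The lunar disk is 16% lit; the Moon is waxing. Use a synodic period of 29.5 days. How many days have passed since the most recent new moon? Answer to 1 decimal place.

3.9 days

From f = (1 − cos θ)/2: cos θ = 1 − 2×0.16 = 0.680; arccos → 47.2°.
Waxing ⇒ before full, so θ = 47.2°.
Age = 29.5 × 47.2°/360° ≈ 3.86 days.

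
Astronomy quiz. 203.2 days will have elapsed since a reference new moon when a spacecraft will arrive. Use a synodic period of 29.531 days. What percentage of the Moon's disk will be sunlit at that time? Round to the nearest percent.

13%

203.2/29.531 = 6.881 lunations, so 6 complete cycles and 26.01 d into the next.
Phase angle: θ = 360°·(26.01 d)/(29.531 d) = 317.1°.
cos 317.1° = 0.733, so f = (1 − 0.733)/2 = 0.134, so 13%.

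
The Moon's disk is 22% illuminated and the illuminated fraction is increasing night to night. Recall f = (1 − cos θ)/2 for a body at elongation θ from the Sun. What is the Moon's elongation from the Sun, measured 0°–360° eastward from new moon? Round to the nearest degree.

Invert f = (1 − cos θ)/2 to get cos θ = 1 − 2(0.22) = 0.560, hence θ₀ = arccos 0.560 = 55.9°.
Waxing ⇒ before full, so θ = 55.9°.

56°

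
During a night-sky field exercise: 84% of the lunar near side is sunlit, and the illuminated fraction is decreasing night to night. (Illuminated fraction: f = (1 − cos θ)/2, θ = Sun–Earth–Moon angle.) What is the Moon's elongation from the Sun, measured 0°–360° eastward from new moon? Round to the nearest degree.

Invert f = (1 − cos θ)/2 to get cos θ = 1 − 2(0.84) = -0.680, hence θ₀ = arccos -0.680 = 132.8°.
Since the Moon is past full (waning), take the reflex angle: θ = 360° − 132.8° = 227.2°.

227°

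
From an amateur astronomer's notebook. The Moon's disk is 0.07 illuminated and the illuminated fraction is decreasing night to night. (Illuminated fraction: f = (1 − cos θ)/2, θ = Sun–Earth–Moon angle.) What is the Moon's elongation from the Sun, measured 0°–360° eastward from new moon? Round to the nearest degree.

329°

cos θ = 1 − 2f = 0.860, giving a principal value of 30.7°.
Waning ⇒ past full, so θ = 360° − 30.7° = 329.3°.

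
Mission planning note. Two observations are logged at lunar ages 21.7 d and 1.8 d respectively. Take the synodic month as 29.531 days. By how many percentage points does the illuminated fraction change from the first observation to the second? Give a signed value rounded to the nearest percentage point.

-51 pp

θ₁ = 360° × 21.7/29.531 = 264.5°, f₁ = (1 − cos θ₁)/2 = 0.548.
θ₂ = 360° × 1.8/29.531 = 21.9°, f₂ = (1 − cos θ₂)/2 = 0.036.
Change = f₂ − f₁ = -0.511 → -51 percentage points.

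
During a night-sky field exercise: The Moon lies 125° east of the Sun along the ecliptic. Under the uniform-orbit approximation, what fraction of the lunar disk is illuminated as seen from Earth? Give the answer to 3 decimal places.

0.787

cos 125° = (-0.574), so f = (1 − (-0.574))/2 = 0.787.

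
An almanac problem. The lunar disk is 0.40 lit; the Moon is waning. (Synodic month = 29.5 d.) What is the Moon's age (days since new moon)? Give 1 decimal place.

23.1 days

From f = (1 − cos θ)/2: cos θ = 1 − 2×0.40 = 0.200; arccos → 78.5°.
Since the Moon is past full (waning), take the reflex angle: θ = 360° − 78.5° = 281.5°.
Age = 29.5 × 281.5°/360° ≈ 23.07 days.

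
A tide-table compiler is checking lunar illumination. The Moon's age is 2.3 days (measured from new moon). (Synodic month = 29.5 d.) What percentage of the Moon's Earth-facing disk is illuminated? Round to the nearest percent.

Elongation θ = 360° × 2.3/29.5 ≈ 28.1°.
With cos θ = 0.882, the lit fraction is (1 − 0.882)/2 ≈ 0.059, so 6%.

6%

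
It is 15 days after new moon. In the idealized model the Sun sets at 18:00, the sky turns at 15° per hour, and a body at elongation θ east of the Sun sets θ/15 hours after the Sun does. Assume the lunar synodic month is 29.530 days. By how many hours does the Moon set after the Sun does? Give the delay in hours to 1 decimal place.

12.2 h

The Moon has covered 15/29.530 of its cycle, so θ ≈ 360° × 15/29.530 = 182.9°.
The Moon trails the Sun by θ/15 = 182.9/15 ≈ 12.19 hours.
So the Moon sets 12.19 h after the Sun.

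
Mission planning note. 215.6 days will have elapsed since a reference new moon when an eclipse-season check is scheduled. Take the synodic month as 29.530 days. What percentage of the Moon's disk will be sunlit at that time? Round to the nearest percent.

66%

215.6 d spans 7 complete synodic months (7 × 29.530 = 206.71 d) plus 8.89 d.
Phase angle: θ = 360°·(8.89 d)/(29.530 d) = 108.4°.
cos 108.4° = (-0.315), so f = (1 − (-0.315))/2 = 0.658, so 66%.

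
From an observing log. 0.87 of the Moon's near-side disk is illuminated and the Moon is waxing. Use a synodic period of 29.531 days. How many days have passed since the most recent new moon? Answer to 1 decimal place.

11.3 days

From f = (1 − cos θ)/2: cos θ = 1 − 2×0.87 = -0.740; arccos → 137.7°.
Waxing ⇒ before full, so θ = 137.7°.
Age = 29.531 × 137.7°/360° ≈ 11.30 days.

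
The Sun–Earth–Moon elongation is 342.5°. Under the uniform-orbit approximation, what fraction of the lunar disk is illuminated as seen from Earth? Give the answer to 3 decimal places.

cos 342.5° = 0.954, so f = (1 − 0.954)/2 = 0.023.

0.023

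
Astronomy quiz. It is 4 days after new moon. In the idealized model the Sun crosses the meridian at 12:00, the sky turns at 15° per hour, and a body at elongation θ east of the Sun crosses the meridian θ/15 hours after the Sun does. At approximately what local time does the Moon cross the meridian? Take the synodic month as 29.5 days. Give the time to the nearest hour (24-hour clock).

15:00

The Moon has covered 4/29.5 of its cycle, so θ ≈ 360° × 4/29.5 = 48.8°.
The Moon trails the Sun by θ/15 = 48.8/15 ≈ 3.25 hours.
12:00 + 3.25 h ≈ 15:15 → 15:00 to the nearest hour.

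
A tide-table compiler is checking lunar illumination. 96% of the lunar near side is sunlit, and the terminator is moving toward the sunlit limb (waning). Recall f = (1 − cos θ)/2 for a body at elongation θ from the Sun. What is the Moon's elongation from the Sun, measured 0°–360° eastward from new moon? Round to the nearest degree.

From f = (1 − cos θ)/2: cos θ = 1 − 2×0.96 = -0.920; arccos → 156.9°.
Since the Moon is past full (waning), take the reflex angle: θ = 360° − 156.9° = 203.1°.

203°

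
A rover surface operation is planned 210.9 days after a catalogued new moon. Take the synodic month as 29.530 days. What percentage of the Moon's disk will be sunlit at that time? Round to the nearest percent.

19%

Reduce mod P: 210.9 − 7×29.530 = 4.19 d into the current lunation.
The Moon has covered 4.19/29.530 of its cycle, so θ ≈ 360° × 4.19/29.530 = 51.1°.
With cos θ = 0.628, the lit fraction is (1 − 0.628)/2 ≈ 0.186, so 19%.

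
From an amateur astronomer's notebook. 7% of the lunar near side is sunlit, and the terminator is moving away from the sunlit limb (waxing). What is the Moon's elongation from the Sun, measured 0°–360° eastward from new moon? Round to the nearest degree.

31°

cos θ = 1 − 2f = 0.860, giving a principal value of 30.7°.
Before full moon the principal value applies: θ = 30.7°.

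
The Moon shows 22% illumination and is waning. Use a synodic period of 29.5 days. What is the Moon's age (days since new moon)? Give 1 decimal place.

cos θ = 1 − 2f = 0.560, giving a principal value of 55.9°.
A waning Moon lies in 180°–360°, so θ = 360° − 55.9° = 304.1°.
That fraction of the synodic month is 304.1/360 × 29.5 d ≈ 24.92 d.

24.9 days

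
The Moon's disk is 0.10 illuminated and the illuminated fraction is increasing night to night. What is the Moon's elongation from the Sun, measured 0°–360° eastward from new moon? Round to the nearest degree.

Invert f = (1 − cos θ)/2 to get cos θ = 1 − 2(0.10) = 0.800, hence θ₀ = arccos 0.800 = 36.9°.
The Moon is waxing (0°–180°), so θ = 36.9° directly.

37°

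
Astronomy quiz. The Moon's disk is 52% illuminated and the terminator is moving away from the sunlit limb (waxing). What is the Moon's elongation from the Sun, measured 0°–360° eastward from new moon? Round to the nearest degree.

cos θ = 1 − 2f = -0.040, giving a principal value of 92.3°.
Waxing ⇒ before full, so θ = 92.3°.

92°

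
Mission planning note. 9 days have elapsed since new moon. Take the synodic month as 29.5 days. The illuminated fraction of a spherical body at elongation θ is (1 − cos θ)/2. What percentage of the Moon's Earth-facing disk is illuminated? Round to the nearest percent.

Elongation θ = 360° × 9/29.5 ≈ 109.8°.
cos 109.8° = (-0.339), so f = (1 − (-0.339))/2 = 0.670, so 67%.

67%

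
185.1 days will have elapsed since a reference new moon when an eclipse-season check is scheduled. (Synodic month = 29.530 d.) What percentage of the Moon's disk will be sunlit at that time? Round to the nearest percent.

56%

185.1 d spans 6 complete synodic months (6 × 29.530 = 177.18 d) plus 7.92 d.
The Moon has covered 7.92/29.530 of its cycle, so θ ≈ 360° × 7.92/29.530 = 96.6°.
With cos θ = (-0.114), the lit fraction is (1 − (-0.114))/2 ≈ 0.557, so 56%.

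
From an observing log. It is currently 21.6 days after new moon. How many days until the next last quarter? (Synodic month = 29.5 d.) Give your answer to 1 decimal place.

0.5 days

Last quarter occurs at elongation 270°, i.e. at age 29.5 × 270/360 = 22.125 d.
So 0.525 days remain (22.125 − 21.6).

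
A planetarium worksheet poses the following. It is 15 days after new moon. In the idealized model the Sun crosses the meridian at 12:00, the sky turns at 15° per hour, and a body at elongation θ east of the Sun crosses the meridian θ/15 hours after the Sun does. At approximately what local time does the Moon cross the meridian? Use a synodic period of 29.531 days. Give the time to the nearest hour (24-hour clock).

00:00

The Moon has covered 15/29.531 of its cycle, so θ ≈ 360° × 15/29.531 = 182.9°.
At 15° of sky rotation per hour, 182.9° corresponds to a 12.19 h lag.
12:00 + 12.19 h ≈ 00:11 → 00:00 to the nearest hour.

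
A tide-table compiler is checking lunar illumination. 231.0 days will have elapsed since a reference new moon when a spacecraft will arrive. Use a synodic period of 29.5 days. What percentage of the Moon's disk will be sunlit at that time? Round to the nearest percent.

26%

231.0 d spans 7 complete synodic months (7 × 29.5 = 206.50 d) plus 24.50 d.
The Moon has covered 24.50/29.5 of its cycle, so θ ≈ 360° × 24.50/29.5 = 299.0°.
cos 299.0° = 0.485, so f = (1 − 0.485)/2 = 0.258, so 26%.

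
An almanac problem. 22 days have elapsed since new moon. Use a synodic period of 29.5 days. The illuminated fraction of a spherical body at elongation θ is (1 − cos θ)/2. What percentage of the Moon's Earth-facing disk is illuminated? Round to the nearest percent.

The Moon has covered 22/29.5 of its cycle, so θ ≈ 360° × 22/29.5 = 268.5°.
Illuminated fraction = (1 − cos 268.5°)/2 = (1 − (-0.027))/2 ≈ 0.513, so 51%.

51%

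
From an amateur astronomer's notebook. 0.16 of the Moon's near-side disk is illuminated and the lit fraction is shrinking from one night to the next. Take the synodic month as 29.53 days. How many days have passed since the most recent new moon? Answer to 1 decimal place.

25.7 days

From f = (1 − cos θ)/2: cos θ = 1 − 2×0.16 = 0.680; arccos → 47.2°.
Waning ⇒ past full, so θ = 360° − 47.2° = 312.8°.
At 360°/29.53 d per day, 312.8° corresponds to 25.66 days.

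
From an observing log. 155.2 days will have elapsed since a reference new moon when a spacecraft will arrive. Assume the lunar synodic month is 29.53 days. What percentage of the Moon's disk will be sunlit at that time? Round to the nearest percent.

52%

155.2/29.53 = 5.256 lunations, so 5 complete cycles and 7.55 d into the next.
Phase angle: θ = 360°·(7.55 d)/(29.53 d) = 92.0°.
Illuminated fraction = (1 − cos 92.0°)/2 = (1 − (-0.036))/2 ≈ 0.518, so 52%.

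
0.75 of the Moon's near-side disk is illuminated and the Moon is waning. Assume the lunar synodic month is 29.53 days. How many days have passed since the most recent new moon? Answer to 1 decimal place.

19.7 days

cos θ = 1 − 2f = -0.500, giving a principal value of 120.0°.
Waning ⇒ past full, so θ = 360° − 120.0° = 240.0°.
At 360°/29.53 d per day, 240.0° corresponds to 19.69 days.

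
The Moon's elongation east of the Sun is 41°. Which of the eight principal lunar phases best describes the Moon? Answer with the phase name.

waxing crescent

The waxing crescent sector spans roughly 22°–68°; 41° falls inside it.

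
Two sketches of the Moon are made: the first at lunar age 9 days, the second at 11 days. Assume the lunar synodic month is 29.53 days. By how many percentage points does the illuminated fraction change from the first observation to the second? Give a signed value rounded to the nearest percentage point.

θ₁ = 360° × 9/29.53 = 109.7°, f₁ = (1 − cos θ₁)/2 = 0.669.
θ₂ = 360° × 11/29.53 = 134.1°, f₂ = (1 − cos θ₂)/2 = 0.848.
Change = f₂ − f₁ = +0.179 → +18 percentage points.

+18 percentage points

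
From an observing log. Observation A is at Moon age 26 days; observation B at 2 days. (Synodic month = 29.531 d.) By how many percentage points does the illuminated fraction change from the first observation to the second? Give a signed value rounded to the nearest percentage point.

-9 pp

First observation: θ = 360°·26/29.531 = 317.0°, so f = 0.135.
Second observation: θ = 24.4°, f = 0.045.
Δf = 0.045 − 0.135 = -0.090, i.e. -9 pp.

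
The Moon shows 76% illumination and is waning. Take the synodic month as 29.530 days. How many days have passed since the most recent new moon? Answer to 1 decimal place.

From f = (1 − cos θ)/2: cos θ = 1 − 2×0.76 = -0.520; arccos → 121.3°.
Waning ⇒ past full, so θ = 360° − 121.3° = 238.7°.
At 360°/29.530 d per day, 238.7° corresponds to 19.58 days.

19.6 days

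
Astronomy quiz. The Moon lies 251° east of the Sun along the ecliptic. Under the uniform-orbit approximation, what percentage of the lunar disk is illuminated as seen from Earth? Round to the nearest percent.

f = (1 − cos 251°)/2 = (1 − (-0.326))/2 ≈ 0.663, i.e. 66%.

66%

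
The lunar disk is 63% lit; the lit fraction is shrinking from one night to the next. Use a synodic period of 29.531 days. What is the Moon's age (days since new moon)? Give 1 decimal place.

Invert f = (1 − cos θ)/2 to get cos θ = 1 − 2(0.63) = -0.260, hence θ₀ = arccos -0.260 = 105.1°.
Since the Moon is past full (waning), take the reflex angle: θ = 360° − 105.1° = 254.9°.
That fraction of the synodic month is 254.9/360 × 29.531 d ≈ 20.91 d.

20.9 days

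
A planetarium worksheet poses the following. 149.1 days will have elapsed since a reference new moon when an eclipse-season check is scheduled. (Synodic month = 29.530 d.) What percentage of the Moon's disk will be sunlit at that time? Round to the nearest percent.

2%

149.1/29.530 = 5.049 lunations, so 5 complete cycles and 1.45 d into the next.
Elongation θ = 360° × 1.45/29.530 ≈ 17.7°.
With cos θ = 0.953, the lit fraction is (1 − 0.953)/2 ≈ 0.024, so 2%.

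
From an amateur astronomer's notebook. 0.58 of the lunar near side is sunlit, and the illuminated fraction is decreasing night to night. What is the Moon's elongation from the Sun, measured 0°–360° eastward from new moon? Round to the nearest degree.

261°

Invert f = (1 − cos θ)/2 to get cos θ = 1 − 2(0.58) = -0.160, hence θ₀ = arccos -0.160 = 99.2°.
Since the Moon is past full (waning), take the reflex angle: θ = 360° − 99.2° = 260.8°.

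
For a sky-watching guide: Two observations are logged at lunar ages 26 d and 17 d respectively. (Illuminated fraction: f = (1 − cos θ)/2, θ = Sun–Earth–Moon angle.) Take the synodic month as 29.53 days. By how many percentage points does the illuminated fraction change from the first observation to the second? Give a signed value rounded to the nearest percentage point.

+81 pp

First observation: θ = 360°·26/29.53 = 317.0°, so f = 0.135.
Second observation: θ = 207.2°, f = 0.945.
Δf = 0.945 − 0.135 = +0.810, i.e. +81 pp.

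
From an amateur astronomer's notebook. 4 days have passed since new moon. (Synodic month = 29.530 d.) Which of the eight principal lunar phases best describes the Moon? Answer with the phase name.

θ ≈ 360° × 4/29.530 = 49°, which falls in the waxing crescent sector.

waxing crescent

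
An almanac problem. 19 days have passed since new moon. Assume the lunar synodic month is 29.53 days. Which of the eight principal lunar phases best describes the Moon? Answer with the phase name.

θ ≈ 360° × 19/29.53 = 232°, which falls in the waning gibbous sector.

waning gibbous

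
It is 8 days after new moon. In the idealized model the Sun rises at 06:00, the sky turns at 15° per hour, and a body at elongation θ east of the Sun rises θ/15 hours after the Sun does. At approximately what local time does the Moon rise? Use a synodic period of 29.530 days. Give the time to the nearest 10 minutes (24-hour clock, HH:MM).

Elongation θ = 360° × 8/29.530 ≈ 97.5°.
At 15° of sky rotation per hour, 97.5° corresponds to a 6.50 h lag.
06:00 + 6.502 h ≈ 12:30 → 12:30 to the nearest ten minutes.

12:30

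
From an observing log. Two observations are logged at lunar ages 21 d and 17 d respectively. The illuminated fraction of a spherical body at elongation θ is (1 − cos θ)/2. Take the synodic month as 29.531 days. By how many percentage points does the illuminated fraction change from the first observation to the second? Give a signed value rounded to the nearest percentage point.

+32 pp

θ₁ = 360° × 21/29.531 = 256.0°, f₁ = (1 − cos θ₁)/2 = 0.621.
θ₂ = 360° × 17/29.531 = 207.2°, f₂ = (1 − cos θ₂)/2 = 0.945.
Change = f₂ − f₁ = +0.324 → +32 percentage points.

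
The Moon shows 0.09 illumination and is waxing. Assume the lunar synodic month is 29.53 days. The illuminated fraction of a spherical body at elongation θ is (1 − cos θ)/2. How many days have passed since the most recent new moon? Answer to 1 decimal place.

Invert f = (1 − cos θ)/2 to get cos θ = 1 − 2(0.09) = 0.820, hence θ₀ = arccos 0.820 = 34.9°.
Before full moon the principal value applies: θ = 34.9°.
Age = 29.53 × 34.9°/360° ≈ 2.86 days.

2.9 days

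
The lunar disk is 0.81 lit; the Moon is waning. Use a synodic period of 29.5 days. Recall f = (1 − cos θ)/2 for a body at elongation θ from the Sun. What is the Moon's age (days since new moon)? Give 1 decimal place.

cos θ = 1 − 2f = -0.620, giving a principal value of 128.3°.
Since the Moon is past full (waning), take the reflex angle: θ = 360° − 128.3° = 231.7°.
That fraction of the synodic month is 231.7/360 × 29.5 d ≈ 18.99 d.

19.0 days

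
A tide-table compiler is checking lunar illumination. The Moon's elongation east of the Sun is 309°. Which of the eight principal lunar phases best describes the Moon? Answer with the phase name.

waning crescent

The waning crescent sector spans roughly 292°–338°; 309° falls inside it.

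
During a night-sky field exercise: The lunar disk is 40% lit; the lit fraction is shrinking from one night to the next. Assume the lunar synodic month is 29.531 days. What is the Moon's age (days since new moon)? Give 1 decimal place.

From f = (1 − cos θ)/2: cos θ = 1 − 2×0.40 = 0.200; arccos → 78.5°.
Since the Moon is past full (waning), take the reflex angle: θ = 360° − 78.5° = 281.5°.
At 360°/29.531 d per day, 281.5° corresponds to 23.09 days.

23.1 days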